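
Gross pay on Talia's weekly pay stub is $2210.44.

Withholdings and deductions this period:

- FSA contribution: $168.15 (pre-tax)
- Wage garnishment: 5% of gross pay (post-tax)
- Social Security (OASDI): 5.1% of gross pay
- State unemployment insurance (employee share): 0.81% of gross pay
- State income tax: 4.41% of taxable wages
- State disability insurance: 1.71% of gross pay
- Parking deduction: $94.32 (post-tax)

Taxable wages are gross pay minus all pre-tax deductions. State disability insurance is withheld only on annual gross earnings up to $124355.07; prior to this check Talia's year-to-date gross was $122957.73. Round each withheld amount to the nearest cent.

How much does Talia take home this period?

FSA contribution: $168.15
Taxable wages = $2210.44 − $168.15 = $2042.29
State income tax: $2042.29 × 0.0441 = $90.06
State disability insurance: only $124355.07 − $122957.73 = $1397.34 of this check is subject → $1397.34 × 0.0171 = $23.89
State unemployment insurance (employee share): $2210.44 × 0.0081 = $17.90
Social Security (OASDI): $2210.44 × 0.051 = $112.73
Wage garnishment: $2210.44 × 0.05 = $110.52
Parking deduction: $94.32
Total deductions = $168.15 + $90.06 + $23.89 + $17.90 + $112.73 + $110.52 + $94.32 = $617.57
Net pay = $2210.44 − $617.57 = $1592.87

$1592.87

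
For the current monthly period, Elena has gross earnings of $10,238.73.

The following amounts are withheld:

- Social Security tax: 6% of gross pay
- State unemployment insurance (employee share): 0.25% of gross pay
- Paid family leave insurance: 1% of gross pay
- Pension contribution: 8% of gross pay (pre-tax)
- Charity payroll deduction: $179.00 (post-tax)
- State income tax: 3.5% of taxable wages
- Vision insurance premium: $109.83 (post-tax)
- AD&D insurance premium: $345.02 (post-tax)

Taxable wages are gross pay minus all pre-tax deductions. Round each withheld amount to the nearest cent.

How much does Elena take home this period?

$7,713.78

Pension contribution: $10,238.73 × 0.08 = $819.10
Taxable wages = $10,238.73 − $819.10 = $9,419.63
State income tax: $9,419.63 × 0.035 = $329.69
Paid family leave insurance: $10,238.73 × 0.01 = $102.39
State unemployment insurance (employee share): $10,238.73 × 0.0025 = $25.60
Social Security tax: $10,238.73 × 0.06 = $614.32
Charity payroll deduction: $179.00
AD&D insurance premium: $345.02
Vision insurance premium: $109.83
Total deductions = $819.10 + $329.69 + $102.39 + $25.60 + $614.32 + $179.00 + $345.02 + $109.83 = $2,524.95
Net pay = $10,238.73 − $2,524.95 = $7,713.78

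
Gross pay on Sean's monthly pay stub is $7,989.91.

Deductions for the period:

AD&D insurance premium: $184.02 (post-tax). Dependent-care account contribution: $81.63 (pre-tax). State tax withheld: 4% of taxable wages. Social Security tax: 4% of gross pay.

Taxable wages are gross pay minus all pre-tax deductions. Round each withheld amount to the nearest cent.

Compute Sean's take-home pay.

$7,088.33

Dependent-care account contribution: $81.63
Taxable wages = $7,989.91 − $81.63 = $7,908.28
State tax withheld: $7,908.28 × 0.04 = $316.33
Social Security tax: $7,989.91 × 0.04 = $319.60
AD&D insurance premium: $184.02
Total deductions = $81.63 + $316.33 + $319.60 + $184.02 = $901.58
Net pay = $7,989.91 − $901.58 = $7,088.33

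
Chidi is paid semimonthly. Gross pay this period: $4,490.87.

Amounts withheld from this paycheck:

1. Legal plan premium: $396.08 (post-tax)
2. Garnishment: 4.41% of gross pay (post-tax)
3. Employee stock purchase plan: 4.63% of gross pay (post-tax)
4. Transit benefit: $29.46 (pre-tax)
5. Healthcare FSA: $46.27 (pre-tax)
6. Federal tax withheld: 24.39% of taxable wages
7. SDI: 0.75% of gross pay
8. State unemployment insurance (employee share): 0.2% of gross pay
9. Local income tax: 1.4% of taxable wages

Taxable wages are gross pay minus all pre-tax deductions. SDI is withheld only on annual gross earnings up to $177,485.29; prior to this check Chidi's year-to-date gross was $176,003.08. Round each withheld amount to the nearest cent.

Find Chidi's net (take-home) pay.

$2,454.32

Transit benefit: $29.46
Healthcare FSA: $46.27
Pre-tax total = $29.46 + $46.27 = $75.73
Taxable wages = $4,490.87 − $75.73 = $4,415.14
Local income tax: $4,415.14 × 0.014 = $61.81
Federal tax withheld: $4,415.14 × 0.2439 = $1,076.85
SDI: only $177,485.29 − $176,003.08 = $1,482.21 of this check is subject → $1,482.21 × 0.0075 = $11.12
State unemployment insurance (employee share): $4,490.87 × 0.002 = $8.98
Employee stock purchase plan: $4,490.87 × 0.0463 = $207.93
Garnishment: $4,490.87 × 0.0441 = $198.05
Legal plan premium: $396.08
Total deductions = $29.46 + $46.27 + $61.81 + $1,076.85 + $11.12 + $8.98 + $207.93 + $198.05 + $396.08 = $2,036.55
Net pay = $4,490.87 − $2,036.55 = $2,454.32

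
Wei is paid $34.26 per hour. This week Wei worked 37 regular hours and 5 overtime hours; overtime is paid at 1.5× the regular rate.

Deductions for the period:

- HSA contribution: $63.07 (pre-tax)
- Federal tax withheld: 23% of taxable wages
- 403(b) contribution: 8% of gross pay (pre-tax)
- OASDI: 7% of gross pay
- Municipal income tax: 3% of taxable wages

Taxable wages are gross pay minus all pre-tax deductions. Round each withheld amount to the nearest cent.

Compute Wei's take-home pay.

Regular pay: 37 × $34.26 = $1,267.62
Overtime pay: 5 × $34.26 × 1.5 = $256.95
Gross pay = $1,267.62 + $256.95 = $1,524.57
403(b) contribution: $1,524.57 × 0.08 = $121.97
HSA contribution: $63.07
Pre-tax total = $121.97 + $63.07 = $185.04
Taxable wages = $1,524.57 − $185.04 = $1,339.53
Federal tax withheld: $1,339.53 × 0.23 = $308.09
Municipal income tax: $1,339.53 × 0.03 = $40.19
OASDI: $1,524.57 × 0.07 = $106.72
Total deductions = $121.97 + $63.07 + $308.09 + $40.19 + $106.72 = $640.04
Net pay = $1,524.57 − $640.04 = $884.53

$884.53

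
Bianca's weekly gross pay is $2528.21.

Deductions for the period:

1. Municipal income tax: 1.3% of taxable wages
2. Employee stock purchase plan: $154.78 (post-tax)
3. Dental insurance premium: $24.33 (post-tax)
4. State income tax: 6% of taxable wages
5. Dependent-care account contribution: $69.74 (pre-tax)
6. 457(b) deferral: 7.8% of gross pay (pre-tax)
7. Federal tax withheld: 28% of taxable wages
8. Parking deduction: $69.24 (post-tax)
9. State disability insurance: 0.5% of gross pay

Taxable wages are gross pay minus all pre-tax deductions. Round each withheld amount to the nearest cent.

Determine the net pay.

457(b) deferral: $2528.21 × 0.078 = $197.20
Dependent-care account contribution: $69.74
Pre-tax total = $197.20 + $69.74 = $266.94
Taxable wages = $2528.21 − $266.94 = $2261.27
State income tax: $2261.27 × 0.06 = $135.68
Federal tax withheld: $2261.27 × 0.28 = $633.16
Municipal income tax: $2261.27 × 0.013 = $29.40
State disability insurance: $2528.21 × 0.005 = $12.64
Parking deduction: $69.24
Employee stock purchase plan: $154.78
Dental insurance premium: $24.33
Total deductions = $197.20 + $69.74 + $135.68 + $633.16 + $29.40 + $12.64 + $69.24 + $154.78 + $24.33 = $1326.17
Net pay = $2528.21 − $1326.17 = $1202.04

$1202.04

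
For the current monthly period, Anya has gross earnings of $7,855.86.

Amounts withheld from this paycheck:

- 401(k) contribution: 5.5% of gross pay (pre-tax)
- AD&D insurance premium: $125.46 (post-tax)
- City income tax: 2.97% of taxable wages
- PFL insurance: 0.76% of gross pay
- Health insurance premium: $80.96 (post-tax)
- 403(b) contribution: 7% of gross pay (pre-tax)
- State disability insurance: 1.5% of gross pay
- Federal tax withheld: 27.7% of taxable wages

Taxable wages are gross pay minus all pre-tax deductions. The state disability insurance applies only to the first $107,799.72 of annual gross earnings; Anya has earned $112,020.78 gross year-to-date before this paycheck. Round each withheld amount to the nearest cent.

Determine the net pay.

$4,499.55

403(b) contribution: $7,855.86 × 0.07 = $549.91
401(k) contribution: $7,855.86 × 0.055 = $432.07
Pre-tax total = $549.91 + $432.07 = $981.98
Taxable wages = $7,855.86 − $981.98 = $6,873.88
Federal tax withheld: $6,873.88 × 0.277 = $1,904.06
City income tax: $6,873.88 × 0.0297 = $204.15
State disability insurance: annual cap $107,799.72 already reached (YTD $112,020.78), so $0.00
PFL insurance: $7,855.86 × 0.0076 = $59.70
Health insurance premium: $80.96
AD&D insurance premium: $125.46
Total deductions = $549.91 + $432.07 + $1,904.06 + $204.15 + $0.00 + $59.70 + $80.96 + $125.46 = $3,356.31
Net pay = $7,855.86 − $3,356.31 = $4,499.55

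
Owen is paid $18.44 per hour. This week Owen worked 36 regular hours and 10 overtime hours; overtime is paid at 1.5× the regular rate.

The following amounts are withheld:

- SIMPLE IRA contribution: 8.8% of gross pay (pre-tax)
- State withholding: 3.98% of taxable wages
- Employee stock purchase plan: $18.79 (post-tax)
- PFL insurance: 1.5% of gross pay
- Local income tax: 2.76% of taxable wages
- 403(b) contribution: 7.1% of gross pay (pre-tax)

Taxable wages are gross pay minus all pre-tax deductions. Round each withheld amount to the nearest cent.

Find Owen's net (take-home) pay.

Regular pay: 36 × $18.44 = $663.84
Overtime pay: 10 × $18.44 × 1.5 = $276.60
Gross pay = $663.84 + $276.60 = $940.44
SIMPLE IRA contribution: $940.44 × 0.088 = $82.76
403(b) contribution: $940.44 × 0.071 = $66.77
Pre-tax total = $82.76 + $66.77 = $149.53
Taxable wages = $940.44 − $149.53 = $790.91
Local income tax: $790.91 × 0.0276 = $21.83
State withholding: $790.91 × 0.0398 = $31.48
PFL insurance: $940.44 × 0.015 = $14.11
Employee stock purchase plan: $18.79
Total deductions = $82.76 + $66.77 + $21.83 + $31.48 + $14.11 + $18.79 = $235.74
Net pay = $940.44 − $235.74 = $704.70

$704.70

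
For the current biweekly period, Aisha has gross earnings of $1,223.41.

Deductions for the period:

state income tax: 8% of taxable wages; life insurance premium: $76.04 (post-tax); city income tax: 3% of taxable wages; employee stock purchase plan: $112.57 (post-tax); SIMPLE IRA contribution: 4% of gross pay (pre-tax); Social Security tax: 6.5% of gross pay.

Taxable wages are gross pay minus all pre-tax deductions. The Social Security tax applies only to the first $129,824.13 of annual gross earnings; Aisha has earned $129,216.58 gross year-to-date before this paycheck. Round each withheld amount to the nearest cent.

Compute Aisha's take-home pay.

$817.18

SIMPLE IRA contribution: $1,223.41 × 0.04 = $48.94
Taxable wages = $1,223.41 − $48.94 = $1,174.47
State income tax: $1,174.47 × 0.08 = $93.96
City income tax: $1,174.47 × 0.03 = $35.23
Social Security tax: only $129,824.13 − $129,216.58 = $607.55 of this check is subject → $607.55 × 0.065 = $39.49
Employee stock purchase plan: $112.57
Life insurance premium: $76.04
Total deductions = $48.94 + $93.96 + $35.23 + $39.49 + $112.57 + $76.04 = $406.23
Net pay = $1,223.41 − $406.23 = $817.18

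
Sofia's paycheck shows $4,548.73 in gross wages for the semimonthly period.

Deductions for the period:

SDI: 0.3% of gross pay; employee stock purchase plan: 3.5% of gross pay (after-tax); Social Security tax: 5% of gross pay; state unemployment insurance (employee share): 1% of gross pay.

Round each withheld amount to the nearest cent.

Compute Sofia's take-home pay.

$4,102.94

State unemployment insurance (employee share): $4,548.73 × 0.01 = $45.49
SDI: $4,548.73 × 0.003 = $13.65
Social Security tax: $4,548.73 × 0.05 = $227.44
Employee stock purchase plan: $4,548.73 × 0.035 = $159.21
Total deductions = $45.49 + $13.65 + $227.44 + $159.21 = $445.79
Net pay = $4,548.73 − $445.79 = $4,102.94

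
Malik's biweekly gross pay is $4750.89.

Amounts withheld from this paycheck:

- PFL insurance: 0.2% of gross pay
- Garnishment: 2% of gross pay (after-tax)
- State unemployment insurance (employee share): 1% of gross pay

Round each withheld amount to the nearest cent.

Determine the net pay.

State unemployment insurance (employee share): $4750.89 × 0.01 = $47.51
PFL insurance: $4750.89 × 0.002 = $9.50
Garnishment: $4750.89 × 0.02 = $95.02
Total deductions = $47.51 + $9.50 + $95.02 = $152.03
Net pay = $4750.89 − $152.03 = $4598.86

$4598.86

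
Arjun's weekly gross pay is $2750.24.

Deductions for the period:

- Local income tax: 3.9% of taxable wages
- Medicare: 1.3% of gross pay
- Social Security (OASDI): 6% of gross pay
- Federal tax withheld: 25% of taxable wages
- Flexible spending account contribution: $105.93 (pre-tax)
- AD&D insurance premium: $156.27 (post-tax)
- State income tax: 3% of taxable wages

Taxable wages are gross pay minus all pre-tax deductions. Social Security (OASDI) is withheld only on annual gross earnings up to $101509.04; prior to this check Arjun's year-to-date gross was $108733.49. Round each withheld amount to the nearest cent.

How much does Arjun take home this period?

Flexible spending account contribution: $105.93
Taxable wages = $2750.24 − $105.93 = $2644.31
Federal tax withheld: $2644.31 × 0.25 = $661.08
State income tax: $2644.31 × 0.03 = $79.33
Local income tax: $2644.31 × 0.039 = $103.13
Medicare: $2750.24 × 0.013 = $35.75
Social Security (OASDI): annual cap $101509.04 already reached (YTD $108733.49), so $0.00
AD&D insurance premium: $156.27
Total deductions = $105.93 + $661.08 + $79.33 + $103.13 + $35.75 + $0.00 + $156.27 = $1141.49
Net pay = $2750.24 − $1141.49 = $1608.75

$1608.75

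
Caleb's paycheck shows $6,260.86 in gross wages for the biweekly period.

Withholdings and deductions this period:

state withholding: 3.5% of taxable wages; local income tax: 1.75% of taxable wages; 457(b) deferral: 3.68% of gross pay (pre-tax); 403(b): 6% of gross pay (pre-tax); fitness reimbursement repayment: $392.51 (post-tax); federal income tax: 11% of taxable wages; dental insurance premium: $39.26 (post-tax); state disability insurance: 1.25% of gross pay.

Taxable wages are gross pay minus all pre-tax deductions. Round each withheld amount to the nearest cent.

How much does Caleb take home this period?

$4,225.87

403(b): $6,260.86 × 0.06 = $375.65
457(b) deferral: $6,260.86 × 0.0368 = $230.40
Pre-tax total = $375.65 + $230.40 = $606.05
Taxable wages = $6,260.86 − $606.05 = $5,654.81
Federal income tax: $5,654.81 × 0.11 = $622.03
State withholding: $5,654.81 × 0.035 = $197.92
Local income tax: $5,654.81 × 0.0175 = $98.96
State disability insurance: $6,260.86 × 0.0125 = $78.26
Dental insurance premium: $39.26
Fitness reimbursement repayment: $392.51
Total deductions = $375.65 + $230.40 + $622.03 + $197.92 + $98.96 + $78.26 + $39.26 + $392.51 = $2,034.99
Net pay = $6,260.86 − $2,034.99 = $4,225.87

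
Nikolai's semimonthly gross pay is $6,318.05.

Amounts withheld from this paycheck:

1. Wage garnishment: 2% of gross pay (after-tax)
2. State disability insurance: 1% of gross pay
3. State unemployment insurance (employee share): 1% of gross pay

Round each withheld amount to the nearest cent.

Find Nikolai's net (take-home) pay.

State unemployment insurance (employee share): $6,318.05 × 0.01 = $63.18
State disability insurance: $6,318.05 × 0.01 = $63.18
Wage garnishment: $6,318.05 × 0.02 = $126.36
Total deductions = $63.18 + $63.18 + $126.36 = $252.72
Net pay = $6,318.05 − $252.72 = $6,065.33

$6,065.33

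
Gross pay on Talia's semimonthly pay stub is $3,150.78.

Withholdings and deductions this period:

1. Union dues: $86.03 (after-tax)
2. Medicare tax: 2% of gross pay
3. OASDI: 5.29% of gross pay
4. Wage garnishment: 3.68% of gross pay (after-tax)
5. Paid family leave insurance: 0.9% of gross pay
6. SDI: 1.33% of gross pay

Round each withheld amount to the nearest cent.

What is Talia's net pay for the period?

OASDI: $3,150.78 × 0.0529 = $166.68
Paid family leave insurance: $3,150.78 × 0.009 = $28.36
Medicare tax: $3,150.78 × 0.02 = $63.02
SDI: $3,150.78 × 0.0133 = $41.91
Wage garnishment: $3,150.78 × 0.0368 = $115.95
Union dues: $86.03
Total deductions = $166.68 + $28.36 + $63.02 + $41.91 + $115.95 + $86.03 = $501.95
Net pay = $3,150.78 − $501.95 = $2,648.83

$2,648.83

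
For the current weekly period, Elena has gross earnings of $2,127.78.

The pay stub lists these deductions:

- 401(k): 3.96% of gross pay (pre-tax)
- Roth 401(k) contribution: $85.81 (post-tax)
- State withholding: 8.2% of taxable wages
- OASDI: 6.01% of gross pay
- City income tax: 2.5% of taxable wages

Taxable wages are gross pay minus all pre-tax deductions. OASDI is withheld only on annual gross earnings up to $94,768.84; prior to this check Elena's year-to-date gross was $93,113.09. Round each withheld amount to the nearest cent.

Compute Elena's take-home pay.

401(k): $2,127.78 × 0.0396 = $84.26
Taxable wages = $2,127.78 − $84.26 = $2,043.52
State withholding: $2,043.52 × 0.082 = $167.57
City income tax: $2,043.52 × 0.025 = $51.09
OASDI: only $94,768.84 − $93,113.09 = $1,655.75 of this check is subject → $1,655.75 × 0.0601 = $99.51
Roth 401(k) contribution: $85.81
Total deductions = $84.26 + $167.57 + $51.09 + $99.51 + $85.81 = $488.24
Net pay = $2,127.78 − $488.24 = $1,639.54

$1,639.54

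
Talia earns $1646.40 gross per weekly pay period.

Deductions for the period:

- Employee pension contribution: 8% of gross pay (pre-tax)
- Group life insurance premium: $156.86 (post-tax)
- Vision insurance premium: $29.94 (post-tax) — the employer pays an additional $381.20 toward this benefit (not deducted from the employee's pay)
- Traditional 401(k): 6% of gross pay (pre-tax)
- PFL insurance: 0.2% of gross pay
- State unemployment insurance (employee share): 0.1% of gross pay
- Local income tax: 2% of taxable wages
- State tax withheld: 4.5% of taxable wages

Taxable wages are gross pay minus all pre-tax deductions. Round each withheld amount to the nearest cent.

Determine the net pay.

$1132.13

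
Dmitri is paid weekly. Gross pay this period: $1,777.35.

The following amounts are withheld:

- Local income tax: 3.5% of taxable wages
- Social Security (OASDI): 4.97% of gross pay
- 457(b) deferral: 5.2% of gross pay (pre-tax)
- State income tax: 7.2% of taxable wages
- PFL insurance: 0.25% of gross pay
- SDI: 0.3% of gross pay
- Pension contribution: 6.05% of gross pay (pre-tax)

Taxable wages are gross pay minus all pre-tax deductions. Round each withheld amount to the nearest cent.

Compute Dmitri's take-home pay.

$1,310.52

Pension contribution: $1,777.35 × 0.0605 = $107.53
457(b) deferral: $1,777.35 × 0.052 = $92.42
Pre-tax total = $107.53 + $92.42 = $199.95
Taxable wages = $1,777.35 − $199.95 = $1,577.40
State income tax: $1,577.40 × 0.072 = $113.57
Local income tax: $1,577.40 × 0.035 = $55.21
SDI: $1,777.35 × 0.003 = $5.33
Social Security (OASDI): $1,777.35 × 0.0497 = $88.33
PFL insurance: $1,777.35 × 0.0025 = $4.44
Total deductions = $107.53 + $92.42 + $113.57 + $55.21 + $5.33 + $88.33 + $4.44 = $466.83
Net pay = $1,777.35 − $466.83 = $1,310.52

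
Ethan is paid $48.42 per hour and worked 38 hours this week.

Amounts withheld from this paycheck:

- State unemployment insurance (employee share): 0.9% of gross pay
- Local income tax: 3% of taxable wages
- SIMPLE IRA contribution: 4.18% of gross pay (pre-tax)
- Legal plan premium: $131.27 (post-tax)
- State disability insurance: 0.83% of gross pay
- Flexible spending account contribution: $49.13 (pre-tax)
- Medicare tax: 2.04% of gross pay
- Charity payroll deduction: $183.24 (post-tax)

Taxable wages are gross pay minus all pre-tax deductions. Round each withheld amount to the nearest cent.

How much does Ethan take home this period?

$1278.62

Gross pay: 38 × $48.42 = $1839.96
SIMPLE IRA contribution: $1839.96 × 0.0418 = $76.91
Flexible spending account contribution: $49.13
Pre-tax total = $76.91 + $49.13 = $126.04
Taxable wages = $1839.96 − $126.04 = $1713.92
Local income tax: $1713.92 × 0.03 = $51.42
State disability insurance: $1839.96 × 0.0083 = $15.27
Medicare tax: $1839.96 × 0.0204 = $37.54
State unemployment insurance (employee share): $1839.96 × 0.009 = $16.56
Charity payroll deduction: $183.24
Legal plan premium: $131.27
Total deductions = $76.91 + $49.13 + $51.42 + $15.27 + $37.54 + $16.56 + $183.24 + $131.27 = $561.34
Net pay = $1839.96 − $561.34 = $1278.62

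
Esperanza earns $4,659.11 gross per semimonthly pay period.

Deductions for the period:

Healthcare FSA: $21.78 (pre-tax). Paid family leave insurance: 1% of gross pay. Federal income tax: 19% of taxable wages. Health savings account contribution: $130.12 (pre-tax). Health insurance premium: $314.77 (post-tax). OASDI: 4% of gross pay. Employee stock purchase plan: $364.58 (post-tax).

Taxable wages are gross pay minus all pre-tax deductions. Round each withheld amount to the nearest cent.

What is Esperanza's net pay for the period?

$2,738.54

Health savings account contribution: $130.12
Healthcare FSA: $21.78
Pre-tax total = $130.12 + $21.78 = $151.90
Taxable wages = $4,659.11 − $151.90 = $4,507.21
Federal income tax: $4,507.21 × 0.19 = $856.37
Paid family leave insurance: $4,659.11 × 0.01 = $46.59
OASDI: $4,659.11 × 0.04 = $186.36
Health insurance premium: $314.77
Employee stock purchase plan: $364.58
Total deductions = $130.12 + $21.78 + $856.37 + $46.59 + $186.36 + $314.77 + $364.58 = $1,920.57
Net pay = $4,659.11 − $1,920.57 = $2,738.54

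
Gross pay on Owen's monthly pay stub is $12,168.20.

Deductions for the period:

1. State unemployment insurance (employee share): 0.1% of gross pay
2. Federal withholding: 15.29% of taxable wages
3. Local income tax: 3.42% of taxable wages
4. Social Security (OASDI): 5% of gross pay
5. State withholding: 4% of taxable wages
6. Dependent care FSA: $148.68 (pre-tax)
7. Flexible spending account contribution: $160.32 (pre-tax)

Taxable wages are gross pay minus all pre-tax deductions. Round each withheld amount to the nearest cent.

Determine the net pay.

Dependent care FSA: $148.68
Flexible spending account contribution: $160.32
Pre-tax total = $148.68 + $160.32 = $309.00
Taxable wages = $12,168.20 − $309.00 = $11,859.20
Local income tax: $11,859.20 × 0.0342 = $405.58
Federal withholding: $11,859.20 × 0.1529 = $1,813.27
State withholding: $11,859.20 × 0.04 = $474.37
Social Security (OASDI): $12,168.20 × 0.05 = $608.41
State unemployment insurance (employee share): $12,168.20 × 0.001 = $12.17
Total deductions = $148.68 + $160.32 + $405.58 + $1,813.27 + $474.37 + $608.41 + $12.17 = $3,622.80
Net pay = $12,168.20 − $3,622.80 = $8,545.40

$8,545.40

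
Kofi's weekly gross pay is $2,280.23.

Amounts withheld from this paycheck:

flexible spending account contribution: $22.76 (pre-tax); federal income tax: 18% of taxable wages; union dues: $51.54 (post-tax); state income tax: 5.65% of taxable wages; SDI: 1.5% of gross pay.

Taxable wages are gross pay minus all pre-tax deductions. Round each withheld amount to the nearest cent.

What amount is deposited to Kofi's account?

$1,637.84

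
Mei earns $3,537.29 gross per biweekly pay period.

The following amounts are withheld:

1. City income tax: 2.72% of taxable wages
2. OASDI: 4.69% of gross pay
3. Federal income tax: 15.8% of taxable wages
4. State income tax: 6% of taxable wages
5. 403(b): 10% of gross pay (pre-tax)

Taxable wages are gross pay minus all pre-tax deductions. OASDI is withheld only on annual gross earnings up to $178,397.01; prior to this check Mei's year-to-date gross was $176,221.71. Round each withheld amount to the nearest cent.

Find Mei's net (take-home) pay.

$2,300.94

403(b): $3,537.29 × 0.1 = $353.73
Taxable wages = $3,537.29 − $353.73 = $3,183.56
State income tax: $3,183.56 × 0.06 = $191.01
City income tax: $3,183.56 × 0.0272 = $86.59
Federal income tax: $3,183.56 × 0.158 = $503.00
OASDI: only $178,397.01 − $176,221.71 = $2,175.30 of this check is subject → $2,175.30 × 0.0469 = $102.02
Total deductions = $353.73 + $191.01 + $86.59 + $503.00 + $102.02 = $1,236.35
Net pay = $3,537.29 − $1,236.35 = $2,300.94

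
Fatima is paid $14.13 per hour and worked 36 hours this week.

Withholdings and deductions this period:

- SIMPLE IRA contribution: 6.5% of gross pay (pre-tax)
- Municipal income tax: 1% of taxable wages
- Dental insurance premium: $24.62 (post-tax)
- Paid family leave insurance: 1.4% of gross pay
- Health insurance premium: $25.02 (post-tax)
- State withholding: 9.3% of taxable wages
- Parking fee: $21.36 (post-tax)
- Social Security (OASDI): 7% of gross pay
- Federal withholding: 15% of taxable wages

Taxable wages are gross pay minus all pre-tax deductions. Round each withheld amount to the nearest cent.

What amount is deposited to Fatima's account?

Gross pay: 36 × $14.13 = $508.68
SIMPLE IRA contribution: $508.68 × 0.065 = $33.06
Taxable wages = $508.68 − $33.06 = $475.62
Federal withholding: $475.62 × 0.15 = $71.34
State withholding: $475.62 × 0.093 = $44.23
Municipal income tax: $475.62 × 0.01 = $4.76
Paid family leave insurance: $508.68 × 0.014 = $7.12
Social Security (OASDI): $508.68 × 0.07 = $35.61
Health insurance premium: $25.02
Parking fee: $21.36
Dental insurance premium: $24.62
Total deductions = $33.06 + $71.34 + $44.23 + $4.76 + $7.12 + $35.61 + $25.02 + $21.36 + $24.62 = $267.12
Net pay = $508.68 − $267.12 = $241.56

$241.56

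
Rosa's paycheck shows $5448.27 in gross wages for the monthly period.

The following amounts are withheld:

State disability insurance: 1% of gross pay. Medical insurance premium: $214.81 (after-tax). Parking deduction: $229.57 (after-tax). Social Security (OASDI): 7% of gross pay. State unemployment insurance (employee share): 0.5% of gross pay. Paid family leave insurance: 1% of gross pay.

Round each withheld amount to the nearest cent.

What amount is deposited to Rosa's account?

$4486.31

State disability insurance: $5448.27 × 0.01 = $54.48
State unemployment insurance (employee share): $5448.27 × 0.005 = $27.24
Social Security (OASDI): $5448.27 × 0.07 = $381.38
Paid family leave insurance: $5448.27 × 0.01 = $54.48
Parking deduction: $229.57
Medical insurance premium: $214.81
Total deductions = $54.48 + $27.24 + $381.38 + $54.48 + $229.57 + $214.81 = $961.96
Net pay = $5448.27 − $961.96 = $4486.31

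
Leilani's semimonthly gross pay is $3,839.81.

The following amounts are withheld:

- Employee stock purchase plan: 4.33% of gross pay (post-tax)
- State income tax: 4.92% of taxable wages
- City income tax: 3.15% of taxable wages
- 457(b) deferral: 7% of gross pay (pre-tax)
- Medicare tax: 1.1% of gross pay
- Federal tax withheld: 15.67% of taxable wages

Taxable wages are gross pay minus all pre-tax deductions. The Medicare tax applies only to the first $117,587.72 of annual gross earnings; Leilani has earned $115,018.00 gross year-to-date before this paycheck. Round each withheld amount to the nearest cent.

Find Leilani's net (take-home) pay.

$2,528.73

457(b) deferral: $3,839.81 × 0.07 = $268.79
Taxable wages = $3,839.81 − $268.79 = $3,571.02
State income tax: $3,571.02 × 0.0492 = $175.69
Federal tax withheld: $3,571.02 × 0.1567 = $559.58
City income tax: $3,571.02 × 0.0315 = $112.49
Medicare tax: only $117,587.72 − $115,018.00 = $2,569.72 of this check is subject → $2,569.72 × 0.011 = $28.27
Employee stock purchase plan: $3,839.81 × 0.0433 = $166.26
Total deductions = $268.79 + $175.69 + $559.58 + $112.49 + $28.27 + $166.26 = $1,311.08
Net pay = $3,839.81 − $1,311.08 = $2,528.73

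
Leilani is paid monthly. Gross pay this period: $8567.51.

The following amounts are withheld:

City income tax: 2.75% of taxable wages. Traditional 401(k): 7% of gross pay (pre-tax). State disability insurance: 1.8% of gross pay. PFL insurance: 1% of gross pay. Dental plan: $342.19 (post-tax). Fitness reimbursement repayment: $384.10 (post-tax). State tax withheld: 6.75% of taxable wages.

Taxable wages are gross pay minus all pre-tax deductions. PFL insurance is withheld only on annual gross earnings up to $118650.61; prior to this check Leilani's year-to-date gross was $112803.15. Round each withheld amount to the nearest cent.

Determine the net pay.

$6271.86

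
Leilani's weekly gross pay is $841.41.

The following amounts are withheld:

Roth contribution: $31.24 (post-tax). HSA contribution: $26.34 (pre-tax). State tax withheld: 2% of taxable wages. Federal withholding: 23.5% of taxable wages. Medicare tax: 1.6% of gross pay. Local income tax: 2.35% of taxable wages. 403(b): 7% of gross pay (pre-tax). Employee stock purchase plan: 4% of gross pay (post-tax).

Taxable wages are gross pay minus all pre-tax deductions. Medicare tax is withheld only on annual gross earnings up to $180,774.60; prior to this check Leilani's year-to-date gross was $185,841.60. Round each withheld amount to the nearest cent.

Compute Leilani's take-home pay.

$480.68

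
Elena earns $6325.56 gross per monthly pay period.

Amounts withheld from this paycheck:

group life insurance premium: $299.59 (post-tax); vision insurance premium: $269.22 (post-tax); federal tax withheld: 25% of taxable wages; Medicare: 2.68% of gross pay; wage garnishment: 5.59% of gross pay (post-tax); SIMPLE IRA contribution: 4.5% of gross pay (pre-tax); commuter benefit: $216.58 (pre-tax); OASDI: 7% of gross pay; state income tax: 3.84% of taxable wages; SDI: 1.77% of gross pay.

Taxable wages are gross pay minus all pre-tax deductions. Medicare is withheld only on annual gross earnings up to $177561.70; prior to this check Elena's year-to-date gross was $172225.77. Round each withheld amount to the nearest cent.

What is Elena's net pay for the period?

$2524.44

SIMPLE IRA contribution: $6325.56 × 0.045 = $284.65
Commuter benefit: $216.58
Pre-tax total = $284.65 + $216.58 = $501.23
Taxable wages = $6325.56 − $501.23 = $5824.33
State income tax: $5824.33 × 0.0384 = $223.65
Federal tax withheld: $5824.33 × 0.25 = $1456.08
SDI: $6325.56 × 0.0177 = $111.96
OASDI: $6325.56 × 0.07 = $442.79
Medicare: only $177561.70 − $172225.77 = $5335.93 of this check is subject → $5335.93 × 0.0268 = $143.00
Group life insurance premium: $299.59
Vision insurance premium: $269.22
Wage garnishment: $6325.56 × 0.0559 = $353.60
Total deductions = $284.65 + $216.58 + $223.65 + $1456.08 + $111.96 + $442.79 + $143.00 + $299.59 + $269.22 + $353.60 = $3801.12
Net pay = $6325.56 − $3801.12 = $2524.44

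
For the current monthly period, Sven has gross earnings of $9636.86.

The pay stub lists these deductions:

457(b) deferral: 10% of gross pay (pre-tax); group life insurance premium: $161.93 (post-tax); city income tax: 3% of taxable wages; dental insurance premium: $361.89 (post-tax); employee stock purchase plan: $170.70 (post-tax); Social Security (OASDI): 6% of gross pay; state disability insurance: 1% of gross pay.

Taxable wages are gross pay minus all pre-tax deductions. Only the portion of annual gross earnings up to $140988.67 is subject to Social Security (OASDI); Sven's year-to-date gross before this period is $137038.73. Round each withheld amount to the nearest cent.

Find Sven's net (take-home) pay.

457(b) deferral: $9636.86 × 0.1 = $963.69
Taxable wages = $9636.86 − $963.69 = $8673.17
City income tax: $8673.17 × 0.03 = $260.20
Social Security (OASDI): only $140988.67 − $137038.73 = $3949.94 of this check is subject → $3949.94 × 0.06 = $237.00
State disability insurance: $9636.86 × 0.01 = $96.37
Employee stock purchase plan: $170.70
Group life insurance premium: $161.93
Dental insurance premium: $361.89
Total deductions = $963.69 + $260.20 + $237.00 + $96.37 + $170.70 + $161.93 + $361.89 = $2251.78
Net pay = $9636.86 − $2251.78 = $7385.08

$7385.08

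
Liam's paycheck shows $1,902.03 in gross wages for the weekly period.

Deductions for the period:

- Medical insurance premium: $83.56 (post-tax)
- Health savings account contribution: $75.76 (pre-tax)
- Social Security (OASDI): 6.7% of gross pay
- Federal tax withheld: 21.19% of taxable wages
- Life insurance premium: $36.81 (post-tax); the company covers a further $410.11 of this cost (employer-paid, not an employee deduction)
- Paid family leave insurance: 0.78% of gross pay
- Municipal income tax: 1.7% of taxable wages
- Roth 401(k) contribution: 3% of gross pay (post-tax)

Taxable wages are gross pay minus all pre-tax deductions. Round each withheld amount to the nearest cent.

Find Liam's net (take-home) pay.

$1,088.52

Health savings account contribution: $75.76
Taxable wages = $1,902.03 − $75.76 = $1,826.27
Federal tax withheld: $1,826.27 × 0.2119 = $386.99
Municipal income tax: $1,826.27 × 0.017 = $31.05
Paid family leave insurance: $1,902.03 × 0.0078 = $14.84
Social Security (OASDI): $1,902.03 × 0.067 = $127.44
Life insurance premium: $36.81
Roth 401(k) contribution: $1,902.03 × 0.03 = $57.06
Medical insurance premium: $83.56
(Employer's $410.11 toward life insurance premium is not withheld from the employee.)
Total deductions = $75.76 + $386.99 + $31.05 + $14.84 + $127.44 + $36.81 + $57.06 + $83.56 = $813.51
Net pay = $1,902.03 − $813.51 = $1,088.52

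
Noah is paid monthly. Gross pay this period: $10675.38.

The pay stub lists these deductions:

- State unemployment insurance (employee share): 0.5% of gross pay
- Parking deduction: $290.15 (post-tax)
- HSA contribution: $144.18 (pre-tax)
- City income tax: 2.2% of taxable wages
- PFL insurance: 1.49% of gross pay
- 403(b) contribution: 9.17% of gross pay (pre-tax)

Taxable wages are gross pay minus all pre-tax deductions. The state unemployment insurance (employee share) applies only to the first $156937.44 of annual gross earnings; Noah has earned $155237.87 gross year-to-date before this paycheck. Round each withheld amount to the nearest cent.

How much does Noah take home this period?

$8884.41

403(b) contribution: $10675.38 × 0.0917 = $978.93
HSA contribution: $144.18
Pre-tax total = $978.93 + $144.18 = $1123.11
Taxable wages = $10675.38 − $1123.11 = $9552.27
City income tax: $9552.27 × 0.022 = $210.15
PFL insurance: $10675.38 × 0.0149 = $159.06
State unemployment insurance (employee share): only $156937.44 − $155237.87 = $1699.57 of this check is subject → $1699.57 × 0.005 = $8.50
Parking deduction: $290.15
Total deductions = $978.93 + $144.18 + $210.15 + $159.06 + $8.50 + $290.15 = $1790.97
Net pay = $10675.38 − $1790.97 = $8884.41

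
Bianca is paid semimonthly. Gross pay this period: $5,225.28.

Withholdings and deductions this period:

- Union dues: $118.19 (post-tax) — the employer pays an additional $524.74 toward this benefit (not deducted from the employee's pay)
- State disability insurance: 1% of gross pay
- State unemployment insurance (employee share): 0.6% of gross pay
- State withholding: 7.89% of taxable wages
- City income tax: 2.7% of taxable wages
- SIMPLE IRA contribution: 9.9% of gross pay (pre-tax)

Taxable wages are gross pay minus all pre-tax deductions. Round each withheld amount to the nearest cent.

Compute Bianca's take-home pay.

SIMPLE IRA contribution: $5,225.28 × 0.099 = $517.30
Taxable wages = $5,225.28 − $517.30 = $4,707.98
State withholding: $4,707.98 × 0.0789 = $371.46
City income tax: $4,707.98 × 0.027 = $127.12
State unemployment insurance (employee share): $5,225.28 × 0.006 = $31.35
State disability insurance: $5,225.28 × 0.01 = $52.25
Union dues: $118.19
(Employer's $524.74 toward union dues is not withheld from the employee.)
Total deductions = $517.30 + $371.46 + $127.12 + $31.35 + $52.25 + $118.19 = $1,217.67
Net pay = $5,225.28 − $1,217.67 = $4,007.61

$4,007.61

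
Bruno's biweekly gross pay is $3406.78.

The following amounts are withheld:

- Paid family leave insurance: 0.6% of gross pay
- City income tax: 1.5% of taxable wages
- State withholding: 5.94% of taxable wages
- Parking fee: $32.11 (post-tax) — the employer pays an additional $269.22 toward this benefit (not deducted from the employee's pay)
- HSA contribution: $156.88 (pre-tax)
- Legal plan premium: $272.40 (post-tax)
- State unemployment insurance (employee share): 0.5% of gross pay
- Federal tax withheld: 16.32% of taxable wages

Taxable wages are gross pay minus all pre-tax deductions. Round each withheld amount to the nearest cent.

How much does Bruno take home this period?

$2135.75

HSA contribution: $156.88
Taxable wages = $3406.78 − $156.88 = $3249.90
City income tax: $3249.90 × 0.015 = $48.75
State withholding: $3249.90 × 0.0594 = $193.04
Federal tax withheld: $3249.90 × 0.1632 = $530.38
Paid family leave insurance: $3406.78 × 0.006 = $20.44
State unemployment insurance (employee share): $3406.78 × 0.005 = $17.03
Parking fee: $32.11
Legal plan premium: $272.40
(Employer's $269.22 toward parking fee is not withheld from the employee.)
Total deductions = $156.88 + $48.75 + $193.04 + $530.38 + $20.44 + $17.03 + $32.11 + $272.40 = $1271.03
Net pay = $3406.78 − $1271.03 = $2135.75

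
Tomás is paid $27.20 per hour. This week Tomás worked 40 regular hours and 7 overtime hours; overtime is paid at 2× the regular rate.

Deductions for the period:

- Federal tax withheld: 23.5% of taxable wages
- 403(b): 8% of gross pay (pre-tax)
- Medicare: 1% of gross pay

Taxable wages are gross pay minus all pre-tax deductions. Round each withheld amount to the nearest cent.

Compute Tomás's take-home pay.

Regular pay: 40 × $27.20 = $1,088.00
Overtime pay: 7 × $27.20 × 2 = $380.80
Gross pay = $1,088.00 + $380.80 = $1,468.80
403(b): $1,468.80 × 0.08 = $117.50
Taxable wages = $1,468.80 − $117.50 = $1,351.30
Federal tax withheld: $1,351.30 × 0.235 = $317.56
Medicare: $1,468.80 × 0.01 = $14.69
Total deductions = $117.50 + $317.56 + $14.69 = $449.75
Net pay = $1,468.80 − $449.75 = $1,019.05

$1,019.05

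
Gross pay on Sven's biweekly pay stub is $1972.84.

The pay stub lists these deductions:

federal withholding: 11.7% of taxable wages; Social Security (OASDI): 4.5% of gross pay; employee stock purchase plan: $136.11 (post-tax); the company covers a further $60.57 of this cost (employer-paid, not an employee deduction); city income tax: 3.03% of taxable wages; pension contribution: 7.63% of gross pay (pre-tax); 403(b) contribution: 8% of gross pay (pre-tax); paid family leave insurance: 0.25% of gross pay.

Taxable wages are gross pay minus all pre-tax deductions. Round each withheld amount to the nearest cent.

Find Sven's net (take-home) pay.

$1189.49

403(b) contribution: $1972.84 × 0.08 = $157.83
Pension contribution: $1972.84 × 0.0763 = $150.53
Pre-tax total = $157.83 + $150.53 = $308.36
Taxable wages = $1972.84 − $308.36 = $1664.48
City income tax: $1664.48 × 0.0303 = $50.43
Federal withholding: $1664.48 × 0.117 = $194.74
Social Security (OASDI): $1972.84 × 0.045 = $88.78
Paid family leave insurance: $1972.84 × 0.0025 = $4.93
Employee stock purchase plan: $136.11
(Employer's $60.57 toward employee stock purchase plan is not withheld from the employee.)
Total deductions = $157.83 + $150.53 + $50.43 + $194.74 + $88.78 + $4.93 + $136.11 = $783.35
Net pay = $1972.84 − $783.35 = $1189.49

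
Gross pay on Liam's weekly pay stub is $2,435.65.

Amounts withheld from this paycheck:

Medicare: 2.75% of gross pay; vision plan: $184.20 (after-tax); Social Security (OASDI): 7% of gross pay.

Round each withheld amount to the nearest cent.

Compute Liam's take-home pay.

Medicare: $2,435.65 × 0.0275 = $66.98
Social Security (OASDI): $2,435.65 × 0.07 = $170.50
Vision plan: $184.20
Total deductions = $66.98 + $170.50 + $184.20 = $421.68
Net pay = $2,435.65 − $421.68 = $2,013.97

$2,013.97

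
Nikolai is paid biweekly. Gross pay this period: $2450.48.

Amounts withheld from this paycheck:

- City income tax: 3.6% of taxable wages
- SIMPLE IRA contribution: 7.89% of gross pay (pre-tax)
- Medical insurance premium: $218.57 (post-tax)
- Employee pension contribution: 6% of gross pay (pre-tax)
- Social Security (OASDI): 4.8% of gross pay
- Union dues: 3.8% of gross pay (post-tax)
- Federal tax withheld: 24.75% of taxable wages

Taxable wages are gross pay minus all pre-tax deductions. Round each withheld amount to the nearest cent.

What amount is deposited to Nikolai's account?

$1082.59

SIMPLE IRA contribution: $2450.48 × 0.0789 = $193.34
Employee pension contribution: $2450.48 × 0.06 = $147.03
Pre-tax total = $193.34 + $147.03 = $340.37
Taxable wages = $2450.48 − $340.37 = $2110.11
City income tax: $2110.11 × 0.036 = $75.96
Federal tax withheld: $2110.11 × 0.2475 = $522.25
Social Security (OASDI): $2450.48 × 0.048 = $117.62
Union dues: $2450.48 × 0.038 = $93.12
Medical insurance premium: $218.57
Total deductions = $193.34 + $147.03 + $75.96 + $522.25 + $117.62 + $93.12 + $218.57 = $1367.89
Net pay = $2450.48 − $1367.89 = $1082.59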